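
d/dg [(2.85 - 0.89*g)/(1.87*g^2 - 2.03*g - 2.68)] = (1.6643*g^2 - 10.659*g + 8.1707)/(3.4969*g^4 - 7.5922*g^3 - 5.9023*g^2 + 10.8808*g + 7.1824)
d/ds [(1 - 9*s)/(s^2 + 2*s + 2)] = (9*s^2 - 2*s - 20)/(s^4 + 4*s^3 + 8*s^2 + 8*s + 4)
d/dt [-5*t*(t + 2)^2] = 5*(-3*t - 2)*(t + 2)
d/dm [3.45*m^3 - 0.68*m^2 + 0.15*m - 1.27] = 10.35*m^2 - 1.36*m + 0.15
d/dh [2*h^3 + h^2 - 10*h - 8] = 6*h^2 + 2*h - 10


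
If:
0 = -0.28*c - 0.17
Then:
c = -0.61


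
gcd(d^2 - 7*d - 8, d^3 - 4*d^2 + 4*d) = 1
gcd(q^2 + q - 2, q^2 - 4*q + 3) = q - 1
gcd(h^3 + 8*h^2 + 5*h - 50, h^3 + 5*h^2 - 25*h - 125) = h^2 + 10*h + 25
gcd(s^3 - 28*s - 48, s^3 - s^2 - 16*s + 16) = s + 4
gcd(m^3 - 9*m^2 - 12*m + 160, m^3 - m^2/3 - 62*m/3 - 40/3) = m^2 - m - 20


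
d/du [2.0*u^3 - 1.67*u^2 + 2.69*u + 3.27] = 6.0*u^2 - 3.34*u + 2.69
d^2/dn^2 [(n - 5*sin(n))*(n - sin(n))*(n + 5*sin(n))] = n^2*sin(n) - 4*n*cos(n) - 50*n*cos(2*n) + 6*n - 83*sin(n)/4 - 50*sin(2*n) + 225*sin(3*n)/4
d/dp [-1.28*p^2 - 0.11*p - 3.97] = -2.56*p - 0.11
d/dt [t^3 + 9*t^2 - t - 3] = 3*t^2 + 18*t - 1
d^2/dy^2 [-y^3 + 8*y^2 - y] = 16 - 6*y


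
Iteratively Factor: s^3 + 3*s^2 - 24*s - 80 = (s - 5)*(s^2 + 8*s + 16) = (s - 5)*(s + 4)*(s + 4)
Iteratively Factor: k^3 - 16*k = (k)*(k^2 - 16) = k*(k - 4)*(k + 4)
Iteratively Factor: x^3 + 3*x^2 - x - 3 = (x - 1)*(x^2 + 4*x + 3) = (x - 1)*(x + 3)*(x + 1)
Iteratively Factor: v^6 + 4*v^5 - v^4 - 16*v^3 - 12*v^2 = (v + 3)*(v^5 + v^4 - 4*v^3 - 4*v^2) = (v - 2)*(v + 3)*(v^4 + 3*v^3 + 2*v^2) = (v - 2)*(v + 2)*(v + 3)*(v^3 + v^2) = (v - 2)*(v + 1)*(v + 2)*(v + 3)*(v^2) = v*(v - 2)*(v + 1)*(v + 2)*(v + 3)*(v)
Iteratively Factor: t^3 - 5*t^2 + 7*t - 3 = (t - 3)*(t^2 - 2*t + 1) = (t - 3)*(t - 1)*(t - 1)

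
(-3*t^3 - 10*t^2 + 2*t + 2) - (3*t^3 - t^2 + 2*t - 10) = -6*t^3 - 9*t^2 + 12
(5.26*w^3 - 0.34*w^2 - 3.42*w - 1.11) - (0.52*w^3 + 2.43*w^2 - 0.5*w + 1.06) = 4.74*w^3 - 2.77*w^2 - 2.92*w - 2.17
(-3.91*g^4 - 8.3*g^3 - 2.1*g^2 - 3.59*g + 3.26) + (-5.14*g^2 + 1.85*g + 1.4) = -3.91*g^4 - 8.3*g^3 - 7.24*g^2 - 1.74*g + 4.66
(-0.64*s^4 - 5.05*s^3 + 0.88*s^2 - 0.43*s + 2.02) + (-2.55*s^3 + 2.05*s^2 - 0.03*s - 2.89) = -0.64*s^4 - 7.6*s^3 + 2.93*s^2 - 0.46*s - 0.87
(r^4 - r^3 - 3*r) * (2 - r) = -r^5 + 3*r^4 - 2*r^3 + 3*r^2 - 6*r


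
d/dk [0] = 0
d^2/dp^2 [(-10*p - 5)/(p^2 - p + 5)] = 10*(-(2*p - 1)^2*(2*p + 1) + (6*p - 1)*(p^2 - p + 5))/(p^2 - p + 5)^3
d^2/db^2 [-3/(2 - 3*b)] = 54/(3*b - 2)^3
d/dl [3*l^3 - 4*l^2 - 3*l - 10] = 9*l^2 - 8*l - 3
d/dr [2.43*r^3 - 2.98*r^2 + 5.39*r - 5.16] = 7.29*r^2 - 5.96*r + 5.39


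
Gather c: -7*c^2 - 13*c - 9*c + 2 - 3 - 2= -7*c^2 - 22*c - 3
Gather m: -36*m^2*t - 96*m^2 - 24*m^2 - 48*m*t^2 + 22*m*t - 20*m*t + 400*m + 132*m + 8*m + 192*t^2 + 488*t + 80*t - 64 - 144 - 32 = m^2*(-36*t - 120) + m*(-48*t^2 + 2*t + 540) + 192*t^2 + 568*t - 240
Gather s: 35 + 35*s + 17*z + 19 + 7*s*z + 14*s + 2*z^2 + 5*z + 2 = s*(7*z + 49) + 2*z^2 + 22*z + 56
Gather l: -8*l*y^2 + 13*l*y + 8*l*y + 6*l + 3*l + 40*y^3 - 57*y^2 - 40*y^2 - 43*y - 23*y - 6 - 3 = l*(-8*y^2 + 21*y + 9) + 40*y^3 - 97*y^2 - 66*y - 9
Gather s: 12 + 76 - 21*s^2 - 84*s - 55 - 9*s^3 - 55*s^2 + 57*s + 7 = -9*s^3 - 76*s^2 - 27*s + 40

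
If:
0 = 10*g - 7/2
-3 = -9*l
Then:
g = 7/20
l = 1/3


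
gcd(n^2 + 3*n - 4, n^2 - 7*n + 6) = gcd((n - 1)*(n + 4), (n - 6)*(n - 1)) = n - 1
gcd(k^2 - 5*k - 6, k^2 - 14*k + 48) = k - 6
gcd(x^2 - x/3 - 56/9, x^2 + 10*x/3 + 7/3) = x + 7/3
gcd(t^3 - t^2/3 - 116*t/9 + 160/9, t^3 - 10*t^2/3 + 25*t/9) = t - 5/3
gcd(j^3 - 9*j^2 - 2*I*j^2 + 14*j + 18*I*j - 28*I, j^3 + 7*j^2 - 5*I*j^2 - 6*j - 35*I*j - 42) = j - 2*I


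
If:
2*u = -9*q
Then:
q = -2*u/9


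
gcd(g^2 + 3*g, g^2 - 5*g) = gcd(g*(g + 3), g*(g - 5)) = g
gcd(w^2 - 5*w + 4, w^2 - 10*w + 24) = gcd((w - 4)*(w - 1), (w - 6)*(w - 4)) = w - 4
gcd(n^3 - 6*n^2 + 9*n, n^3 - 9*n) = n^2 - 3*n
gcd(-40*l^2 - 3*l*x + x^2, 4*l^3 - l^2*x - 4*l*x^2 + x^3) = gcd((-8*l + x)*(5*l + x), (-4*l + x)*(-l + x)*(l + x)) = 1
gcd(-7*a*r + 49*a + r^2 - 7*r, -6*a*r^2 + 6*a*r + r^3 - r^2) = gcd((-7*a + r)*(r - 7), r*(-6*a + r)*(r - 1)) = 1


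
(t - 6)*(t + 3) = t^2 - 3*t - 18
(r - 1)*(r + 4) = r^2 + 3*r - 4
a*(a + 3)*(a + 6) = a^3 + 9*a^2 + 18*a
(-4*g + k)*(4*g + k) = -16*g^2 + k^2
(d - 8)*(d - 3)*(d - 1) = d^3 - 12*d^2 + 35*d - 24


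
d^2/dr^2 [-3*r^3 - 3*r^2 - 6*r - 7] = -18*r - 6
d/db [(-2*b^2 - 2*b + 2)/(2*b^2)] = (b - 2)/b^3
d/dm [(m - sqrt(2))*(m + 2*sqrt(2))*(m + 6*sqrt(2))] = 3*m^2 + 14*sqrt(2)*m + 8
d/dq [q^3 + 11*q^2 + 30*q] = 3*q^2 + 22*q + 30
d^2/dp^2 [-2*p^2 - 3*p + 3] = -4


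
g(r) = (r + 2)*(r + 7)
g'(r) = 2*r + 9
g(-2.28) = -1.32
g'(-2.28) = 4.44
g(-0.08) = 13.29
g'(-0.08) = 8.84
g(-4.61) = -6.24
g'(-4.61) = -0.22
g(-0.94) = 6.42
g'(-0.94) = 7.12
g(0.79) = 21.73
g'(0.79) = 10.58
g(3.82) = 62.97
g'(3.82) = 16.64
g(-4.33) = -6.22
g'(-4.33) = 0.34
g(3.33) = 55.06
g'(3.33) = 15.66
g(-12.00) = 50.00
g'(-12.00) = -15.00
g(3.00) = 50.00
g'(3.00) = 15.00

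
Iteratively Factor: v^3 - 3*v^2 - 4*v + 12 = (v - 3)*(v^2 - 4) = (v - 3)*(v + 2)*(v - 2)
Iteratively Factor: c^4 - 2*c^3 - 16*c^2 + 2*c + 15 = (c - 5)*(c^3 + 3*c^2 - c - 3) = (c - 5)*(c + 1)*(c^2 + 2*c - 3) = (c - 5)*(c + 1)*(c + 3)*(c - 1)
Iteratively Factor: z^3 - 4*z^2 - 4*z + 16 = (z - 4)*(z^2 - 4) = (z - 4)*(z + 2)*(z - 2)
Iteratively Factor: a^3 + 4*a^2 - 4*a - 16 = (a - 2)*(a^2 + 6*a + 8) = (a - 2)*(a + 4)*(a + 2)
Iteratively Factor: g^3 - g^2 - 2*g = (g + 1)*(g^2 - 2*g) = (g - 2)*(g + 1)*(g)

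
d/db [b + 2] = 1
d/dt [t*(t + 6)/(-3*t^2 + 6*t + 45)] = 2*(4*t^2 + 15*t + 45)/(3*(t^4 - 4*t^3 - 26*t^2 + 60*t + 225))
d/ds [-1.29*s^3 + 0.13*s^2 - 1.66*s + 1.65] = -3.87*s^2 + 0.26*s - 1.66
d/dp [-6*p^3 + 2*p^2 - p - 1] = -18*p^2 + 4*p - 1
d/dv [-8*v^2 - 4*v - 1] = -16*v - 4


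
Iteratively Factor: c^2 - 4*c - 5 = (c - 5)*(c + 1)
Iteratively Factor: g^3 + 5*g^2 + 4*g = (g)*(g^2 + 5*g + 4) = g*(g + 1)*(g + 4)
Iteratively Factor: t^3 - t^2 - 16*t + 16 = (t + 4)*(t^2 - 5*t + 4) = (t - 1)*(t + 4)*(t - 4)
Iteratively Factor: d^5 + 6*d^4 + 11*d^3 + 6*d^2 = (d + 2)*(d^4 + 4*d^3 + 3*d^2) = d*(d + 2)*(d^3 + 4*d^2 + 3*d) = d*(d + 2)*(d + 3)*(d^2 + d) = d^2*(d + 2)*(d + 3)*(d + 1)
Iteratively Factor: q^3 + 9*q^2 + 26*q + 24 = (q + 3)*(q^2 + 6*q + 8) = (q + 3)*(q + 4)*(q + 2)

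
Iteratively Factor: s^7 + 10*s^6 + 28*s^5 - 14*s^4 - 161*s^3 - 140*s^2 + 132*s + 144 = (s - 1)*(s^6 + 11*s^5 + 39*s^4 + 25*s^3 - 136*s^2 - 276*s - 144) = (s - 1)*(s + 1)*(s^5 + 10*s^4 + 29*s^3 - 4*s^2 - 132*s - 144) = (s - 1)*(s + 1)*(s + 4)*(s^4 + 6*s^3 + 5*s^2 - 24*s - 36) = (s - 1)*(s + 1)*(s + 2)*(s + 4)*(s^3 + 4*s^2 - 3*s - 18) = (s - 1)*(s + 1)*(s + 2)*(s + 3)*(s + 4)*(s^2 + s - 6) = (s - 2)*(s - 1)*(s + 1)*(s + 2)*(s + 3)*(s + 4)*(s + 3)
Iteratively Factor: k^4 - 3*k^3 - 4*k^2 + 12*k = (k + 2)*(k^3 - 5*k^2 + 6*k) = (k - 3)*(k + 2)*(k^2 - 2*k) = k*(k - 3)*(k + 2)*(k - 2)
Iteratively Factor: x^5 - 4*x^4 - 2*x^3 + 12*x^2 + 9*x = (x + 1)*(x^4 - 5*x^3 + 3*x^2 + 9*x) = (x - 3)*(x + 1)*(x^3 - 2*x^2 - 3*x) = x*(x - 3)*(x + 1)*(x^2 - 2*x - 3) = x*(x - 3)^2*(x + 1)*(x + 1)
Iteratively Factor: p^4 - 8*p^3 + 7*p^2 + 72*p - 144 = (p - 4)*(p^3 - 4*p^2 - 9*p + 36) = (p - 4)*(p + 3)*(p^2 - 7*p + 12) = (p - 4)*(p - 3)*(p + 3)*(p - 4)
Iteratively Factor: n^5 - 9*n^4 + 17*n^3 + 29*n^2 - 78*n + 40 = (n + 2)*(n^4 - 11*n^3 + 39*n^2 - 49*n + 20) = (n - 1)*(n + 2)*(n^3 - 10*n^2 + 29*n - 20) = (n - 5)*(n - 1)*(n + 2)*(n^2 - 5*n + 4) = (n - 5)*(n - 1)^2*(n + 2)*(n - 4)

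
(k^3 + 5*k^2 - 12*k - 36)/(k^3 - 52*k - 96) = (k - 3)/(k - 8)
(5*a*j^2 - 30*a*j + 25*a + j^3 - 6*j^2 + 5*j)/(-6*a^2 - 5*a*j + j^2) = (-5*a*j^2 + 30*a*j - 25*a - j^3 + 6*j^2 - 5*j)/(6*a^2 + 5*a*j - j^2)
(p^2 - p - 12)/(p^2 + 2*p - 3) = (p - 4)/(p - 1)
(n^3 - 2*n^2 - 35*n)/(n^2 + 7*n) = (n^2 - 2*n - 35)/(n + 7)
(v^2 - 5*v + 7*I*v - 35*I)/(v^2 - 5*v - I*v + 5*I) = (v + 7*I)/(v - I)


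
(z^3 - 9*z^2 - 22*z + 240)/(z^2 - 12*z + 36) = (z^2 - 3*z - 40)/(z - 6)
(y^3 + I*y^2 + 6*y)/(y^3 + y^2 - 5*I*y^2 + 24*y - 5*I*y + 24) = y*(y - 2*I)/(y^2 + y*(1 - 8*I) - 8*I)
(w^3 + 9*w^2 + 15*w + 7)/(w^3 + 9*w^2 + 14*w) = (w^2 + 2*w + 1)/(w*(w + 2))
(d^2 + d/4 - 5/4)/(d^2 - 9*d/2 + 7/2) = (4*d + 5)/(2*(2*d - 7))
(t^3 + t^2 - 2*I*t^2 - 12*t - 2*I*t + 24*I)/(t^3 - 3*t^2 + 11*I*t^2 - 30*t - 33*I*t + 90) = (t^2 + 2*t*(2 - I) - 8*I)/(t^2 + 11*I*t - 30)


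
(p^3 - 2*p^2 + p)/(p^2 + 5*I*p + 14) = p*(p^2 - 2*p + 1)/(p^2 + 5*I*p + 14)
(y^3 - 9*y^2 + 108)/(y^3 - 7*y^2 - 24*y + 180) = (y + 3)/(y + 5)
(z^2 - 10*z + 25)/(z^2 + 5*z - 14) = (z^2 - 10*z + 25)/(z^2 + 5*z - 14)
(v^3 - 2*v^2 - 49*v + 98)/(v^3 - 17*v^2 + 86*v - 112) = (v + 7)/(v - 8)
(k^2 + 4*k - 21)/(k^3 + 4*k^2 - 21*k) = 1/k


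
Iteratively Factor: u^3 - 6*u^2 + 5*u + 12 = (u - 3)*(u^2 - 3*u - 4) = (u - 4)*(u - 3)*(u + 1)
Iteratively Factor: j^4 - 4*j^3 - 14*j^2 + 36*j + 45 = (j + 1)*(j^3 - 5*j^2 - 9*j + 45) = (j - 5)*(j + 1)*(j^2 - 9) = (j - 5)*(j + 1)*(j + 3)*(j - 3)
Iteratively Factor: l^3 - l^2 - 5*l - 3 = (l + 1)*(l^2 - 2*l - 3) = (l + 1)^2*(l - 3)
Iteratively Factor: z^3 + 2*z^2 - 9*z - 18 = (z + 2)*(z^2 - 9) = (z + 2)*(z + 3)*(z - 3)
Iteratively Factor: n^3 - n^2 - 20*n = (n - 5)*(n^2 + 4*n) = n*(n - 5)*(n + 4)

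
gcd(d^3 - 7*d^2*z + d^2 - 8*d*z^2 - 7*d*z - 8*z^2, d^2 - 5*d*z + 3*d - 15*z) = 1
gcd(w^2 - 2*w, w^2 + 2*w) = w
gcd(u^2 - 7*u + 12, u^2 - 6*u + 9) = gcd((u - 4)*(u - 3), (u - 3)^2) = u - 3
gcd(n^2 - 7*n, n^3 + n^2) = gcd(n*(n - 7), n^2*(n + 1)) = n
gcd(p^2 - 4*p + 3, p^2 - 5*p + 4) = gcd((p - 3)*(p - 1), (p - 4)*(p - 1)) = p - 1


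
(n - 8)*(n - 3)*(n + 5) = n^3 - 6*n^2 - 31*n + 120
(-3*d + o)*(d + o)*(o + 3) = -3*d^2*o - 9*d^2 - 2*d*o^2 - 6*d*o + o^3 + 3*o^2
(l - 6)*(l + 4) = l^2 - 2*l - 24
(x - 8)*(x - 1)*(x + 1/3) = x^3 - 26*x^2/3 + 5*x + 8/3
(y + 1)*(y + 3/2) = y^2 + 5*y/2 + 3/2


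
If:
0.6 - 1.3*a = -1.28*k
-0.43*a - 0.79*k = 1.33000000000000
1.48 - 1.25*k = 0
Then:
No Solution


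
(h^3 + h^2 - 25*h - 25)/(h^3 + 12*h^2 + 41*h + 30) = (h - 5)/(h + 6)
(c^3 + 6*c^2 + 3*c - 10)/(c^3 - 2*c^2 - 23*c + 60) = (c^2 + c - 2)/(c^2 - 7*c + 12)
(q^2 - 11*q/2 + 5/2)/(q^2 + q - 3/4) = 2*(q - 5)/(2*q + 3)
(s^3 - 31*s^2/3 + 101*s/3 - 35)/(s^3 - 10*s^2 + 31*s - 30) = (s - 7/3)/(s - 2)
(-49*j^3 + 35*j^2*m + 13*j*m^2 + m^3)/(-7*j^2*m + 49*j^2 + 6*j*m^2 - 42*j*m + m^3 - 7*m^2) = (7*j + m)/(m - 7)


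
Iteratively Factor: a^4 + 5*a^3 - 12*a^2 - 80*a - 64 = (a + 4)*(a^3 + a^2 - 16*a - 16) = (a + 1)*(a + 4)*(a^2 - 16) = (a + 1)*(a + 4)^2*(a - 4)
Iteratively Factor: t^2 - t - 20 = (t + 4)*(t - 5)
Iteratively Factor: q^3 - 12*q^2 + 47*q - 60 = (q - 3)*(q^2 - 9*q + 20) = (q - 5)*(q - 3)*(q - 4)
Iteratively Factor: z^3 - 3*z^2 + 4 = (z - 2)*(z^2 - z - 2) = (z - 2)^2*(z + 1)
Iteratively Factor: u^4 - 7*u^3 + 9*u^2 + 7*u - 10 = (u - 5)*(u^3 - 2*u^2 - u + 2) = (u - 5)*(u - 1)*(u^2 - u - 2) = (u - 5)*(u - 1)*(u + 1)*(u - 2)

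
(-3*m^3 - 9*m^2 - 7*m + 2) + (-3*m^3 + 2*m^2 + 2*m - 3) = -6*m^3 - 7*m^2 - 5*m - 1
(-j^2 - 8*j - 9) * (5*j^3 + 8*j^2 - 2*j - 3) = -5*j^5 - 48*j^4 - 107*j^3 - 53*j^2 + 42*j + 27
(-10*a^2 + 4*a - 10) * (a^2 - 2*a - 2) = -10*a^4 + 24*a^3 + 2*a^2 + 12*a + 20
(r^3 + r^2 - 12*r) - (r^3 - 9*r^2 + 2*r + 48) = 10*r^2 - 14*r - 48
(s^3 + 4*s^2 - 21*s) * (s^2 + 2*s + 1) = s^5 + 6*s^4 - 12*s^3 - 38*s^2 - 21*s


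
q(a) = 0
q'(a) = 0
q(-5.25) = 0.00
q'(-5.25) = 0.00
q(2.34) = 0.00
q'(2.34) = 0.00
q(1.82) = 0.00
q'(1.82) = 0.00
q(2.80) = 0.00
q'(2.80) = 0.00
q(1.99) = 0.00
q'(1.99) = 0.00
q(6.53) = 0.00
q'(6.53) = 0.00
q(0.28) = 0.00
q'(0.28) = 0.00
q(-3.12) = 0.00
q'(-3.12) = 0.00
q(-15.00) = 0.00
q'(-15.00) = 0.00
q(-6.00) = 0.00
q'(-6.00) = 0.00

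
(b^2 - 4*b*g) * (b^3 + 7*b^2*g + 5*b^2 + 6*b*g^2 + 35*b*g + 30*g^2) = b^5 + 3*b^4*g + 5*b^4 - 22*b^3*g^2 + 15*b^3*g - 24*b^2*g^3 - 110*b^2*g^2 - 120*b*g^3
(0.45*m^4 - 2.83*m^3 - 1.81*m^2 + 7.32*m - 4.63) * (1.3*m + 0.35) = 0.585*m^5 - 3.5215*m^4 - 3.3435*m^3 + 8.8825*m^2 - 3.457*m - 1.6205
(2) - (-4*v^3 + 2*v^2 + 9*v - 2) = 4*v^3 - 2*v^2 - 9*v + 4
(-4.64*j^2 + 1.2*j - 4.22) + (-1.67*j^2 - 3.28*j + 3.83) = -6.31*j^2 - 2.08*j - 0.39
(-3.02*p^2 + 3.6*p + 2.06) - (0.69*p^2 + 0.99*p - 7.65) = -3.71*p^2 + 2.61*p + 9.71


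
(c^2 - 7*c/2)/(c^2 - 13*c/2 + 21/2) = c/(c - 3)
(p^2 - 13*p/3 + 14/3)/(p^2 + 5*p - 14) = (p - 7/3)/(p + 7)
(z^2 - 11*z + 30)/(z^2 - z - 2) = (-z^2 + 11*z - 30)/(-z^2 + z + 2)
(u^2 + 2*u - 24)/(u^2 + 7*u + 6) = (u - 4)/(u + 1)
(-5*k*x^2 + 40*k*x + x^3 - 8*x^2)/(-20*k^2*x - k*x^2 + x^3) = (x - 8)/(4*k + x)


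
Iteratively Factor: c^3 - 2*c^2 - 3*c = (c - 3)*(c^2 + c) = c*(c - 3)*(c + 1)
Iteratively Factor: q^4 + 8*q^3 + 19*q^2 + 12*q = (q + 4)*(q^3 + 4*q^2 + 3*q) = q*(q + 4)*(q^2 + 4*q + 3) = q*(q + 1)*(q + 4)*(q + 3)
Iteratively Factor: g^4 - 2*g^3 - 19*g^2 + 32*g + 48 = (g + 4)*(g^3 - 6*g^2 + 5*g + 12) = (g - 4)*(g + 4)*(g^2 - 2*g - 3) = (g - 4)*(g - 3)*(g + 4)*(g + 1)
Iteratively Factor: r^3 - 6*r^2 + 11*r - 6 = (r - 2)*(r^2 - 4*r + 3) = (r - 2)*(r - 1)*(r - 3)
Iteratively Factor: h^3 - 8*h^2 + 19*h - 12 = (h - 1)*(h^2 - 7*h + 12) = (h - 4)*(h - 1)*(h - 3)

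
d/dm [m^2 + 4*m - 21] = 2*m + 4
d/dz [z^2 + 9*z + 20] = 2*z + 9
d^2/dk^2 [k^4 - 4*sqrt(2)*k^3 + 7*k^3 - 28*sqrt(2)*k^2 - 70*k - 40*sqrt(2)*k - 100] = 12*k^2 - 24*sqrt(2)*k + 42*k - 56*sqrt(2)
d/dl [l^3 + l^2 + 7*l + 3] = 3*l^2 + 2*l + 7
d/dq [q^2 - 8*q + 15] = 2*q - 8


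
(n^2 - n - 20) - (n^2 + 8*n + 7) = -9*n - 27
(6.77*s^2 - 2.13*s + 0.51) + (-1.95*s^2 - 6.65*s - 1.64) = 4.82*s^2 - 8.78*s - 1.13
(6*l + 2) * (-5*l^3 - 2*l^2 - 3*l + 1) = -30*l^4 - 22*l^3 - 22*l^2 + 2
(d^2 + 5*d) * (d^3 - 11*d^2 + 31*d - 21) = d^5 - 6*d^4 - 24*d^3 + 134*d^2 - 105*d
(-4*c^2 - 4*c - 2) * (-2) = 8*c^2 + 8*c + 4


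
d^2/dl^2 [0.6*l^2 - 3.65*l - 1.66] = 1.20000000000000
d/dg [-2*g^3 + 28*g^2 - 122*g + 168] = -6*g^2 + 56*g - 122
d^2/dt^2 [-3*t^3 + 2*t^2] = 4 - 18*t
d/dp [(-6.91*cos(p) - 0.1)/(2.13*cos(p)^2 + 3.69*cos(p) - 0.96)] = (14.7183*sin(p)^2 - 0.425999999999995*cos(p) - 21.7209)*sin(p)/(2.13*cos(p)^2 + 3.69*cos(p) - 0.96)^2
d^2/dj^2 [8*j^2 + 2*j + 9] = 16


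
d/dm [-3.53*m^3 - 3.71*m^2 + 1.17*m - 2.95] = -10.59*m^2 - 7.42*m + 1.17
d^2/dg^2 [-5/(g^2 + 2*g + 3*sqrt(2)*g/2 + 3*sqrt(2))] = 20*(4*g^2 + 8*g + 6*sqrt(2)*g - (4*g + 4 + 3*sqrt(2))^2 + 12*sqrt(2))/(2*g^2 + 4*g + 3*sqrt(2)*g + 6*sqrt(2))^3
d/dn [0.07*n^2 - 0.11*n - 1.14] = 0.14*n - 0.11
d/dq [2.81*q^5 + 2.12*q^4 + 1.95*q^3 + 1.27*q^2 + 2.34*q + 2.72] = 14.05*q^4 + 8.48*q^3 + 5.85*q^2 + 2.54*q + 2.34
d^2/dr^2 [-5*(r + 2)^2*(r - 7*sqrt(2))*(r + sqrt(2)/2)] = -60*r^2 - 120*r + 195*sqrt(2)*r + 30 + 260*sqrt(2)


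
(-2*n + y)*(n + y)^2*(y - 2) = -2*n^3*y + 4*n^3 - 3*n^2*y^2 + 6*n^2*y + y^4 - 2*y^3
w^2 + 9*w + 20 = (w + 4)*(w + 5)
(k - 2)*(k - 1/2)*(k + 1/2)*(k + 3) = k^4 + k^3 - 25*k^2/4 - k/4 + 3/2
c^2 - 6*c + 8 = (c - 4)*(c - 2)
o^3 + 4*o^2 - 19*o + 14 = (o - 2)*(o - 1)*(o + 7)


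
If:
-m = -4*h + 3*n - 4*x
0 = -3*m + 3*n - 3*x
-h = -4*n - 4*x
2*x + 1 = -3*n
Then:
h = -12/13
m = -11/13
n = -7/13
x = 4/13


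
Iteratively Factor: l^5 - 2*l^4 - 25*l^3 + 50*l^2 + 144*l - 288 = (l + 4)*(l^4 - 6*l^3 - l^2 + 54*l - 72) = (l - 3)*(l + 4)*(l^3 - 3*l^2 - 10*l + 24) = (l - 3)*(l - 2)*(l + 4)*(l^2 - l - 12) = (l - 3)*(l - 2)*(l + 3)*(l + 4)*(l - 4)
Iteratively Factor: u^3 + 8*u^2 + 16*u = (u + 4)*(u^2 + 4*u) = u*(u + 4)*(u + 4)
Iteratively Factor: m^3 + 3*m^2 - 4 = (m + 2)*(m^2 + m - 2) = (m - 1)*(m + 2)*(m + 2)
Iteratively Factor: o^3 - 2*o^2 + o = (o - 1)*(o^2 - o) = (o - 1)^2*(o)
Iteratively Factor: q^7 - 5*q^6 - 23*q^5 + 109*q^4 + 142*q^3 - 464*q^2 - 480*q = (q - 5)*(q^6 - 23*q^4 - 6*q^3 + 112*q^2 + 96*q) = (q - 5)*(q + 1)*(q^5 - q^4 - 22*q^3 + 16*q^2 + 96*q) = (q - 5)*(q + 1)*(q + 4)*(q^4 - 5*q^3 - 2*q^2 + 24*q) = (q - 5)*(q - 4)*(q + 1)*(q + 4)*(q^3 - q^2 - 6*q) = (q - 5)*(q - 4)*(q + 1)*(q + 2)*(q + 4)*(q^2 - 3*q) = q*(q - 5)*(q - 4)*(q + 1)*(q + 2)*(q + 4)*(q - 3)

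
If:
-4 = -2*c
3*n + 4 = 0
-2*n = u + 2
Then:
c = 2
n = -4/3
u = 2/3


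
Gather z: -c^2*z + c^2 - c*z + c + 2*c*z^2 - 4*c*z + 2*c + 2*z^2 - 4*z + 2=c^2 + 3*c + z^2*(2*c + 2) + z*(-c^2 - 5*c - 4) + 2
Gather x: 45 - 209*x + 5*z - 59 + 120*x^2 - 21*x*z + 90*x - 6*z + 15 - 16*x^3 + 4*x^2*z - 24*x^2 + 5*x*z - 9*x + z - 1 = -16*x^3 + x^2*(4*z + 96) + x*(-16*z - 128)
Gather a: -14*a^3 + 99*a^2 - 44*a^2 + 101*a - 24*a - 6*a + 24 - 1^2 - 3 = -14*a^3 + 55*a^2 + 71*a + 20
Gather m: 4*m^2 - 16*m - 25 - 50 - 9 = 4*m^2 - 16*m - 84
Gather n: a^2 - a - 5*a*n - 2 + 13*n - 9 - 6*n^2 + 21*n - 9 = a^2 - a - 6*n^2 + n*(34 - 5*a) - 20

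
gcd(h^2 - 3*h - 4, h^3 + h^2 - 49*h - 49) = h + 1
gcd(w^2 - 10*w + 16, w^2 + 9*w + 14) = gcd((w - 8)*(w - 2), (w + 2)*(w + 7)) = 1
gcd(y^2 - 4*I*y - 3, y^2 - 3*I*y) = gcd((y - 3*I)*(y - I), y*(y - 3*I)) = y - 3*I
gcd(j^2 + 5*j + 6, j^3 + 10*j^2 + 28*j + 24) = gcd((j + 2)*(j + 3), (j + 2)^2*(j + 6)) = j + 2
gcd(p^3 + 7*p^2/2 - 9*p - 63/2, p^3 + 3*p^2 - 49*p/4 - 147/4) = p^2 + 13*p/2 + 21/2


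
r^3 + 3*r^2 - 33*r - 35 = (r - 5)*(r + 1)*(r + 7)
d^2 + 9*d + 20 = (d + 4)*(d + 5)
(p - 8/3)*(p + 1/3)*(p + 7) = p^3 + 14*p^2/3 - 155*p/9 - 56/9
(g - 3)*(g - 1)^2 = g^3 - 5*g^2 + 7*g - 3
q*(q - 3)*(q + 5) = q^3 + 2*q^2 - 15*q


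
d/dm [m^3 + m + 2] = 3*m^2 + 1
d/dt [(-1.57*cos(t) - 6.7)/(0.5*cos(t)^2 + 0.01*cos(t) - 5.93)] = (0.785*sin(t)^2 - 6.7*cos(t) - 10.1621)*sin(t)/(0.5*cos(t)^2 + 0.01*cos(t) - 5.93)^2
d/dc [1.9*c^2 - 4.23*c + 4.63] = 3.8*c - 4.23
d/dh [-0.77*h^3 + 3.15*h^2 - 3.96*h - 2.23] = -2.31*h^2 + 6.3*h - 3.96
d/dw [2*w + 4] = 2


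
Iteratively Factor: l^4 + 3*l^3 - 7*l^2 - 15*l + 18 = (l + 3)*(l^3 - 7*l + 6) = (l - 1)*(l + 3)*(l^2 + l - 6) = (l - 2)*(l - 1)*(l + 3)*(l + 3)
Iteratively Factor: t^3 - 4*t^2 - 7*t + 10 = (t + 2)*(t^2 - 6*t + 5) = (t - 5)*(t + 2)*(t - 1)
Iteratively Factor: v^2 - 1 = (v + 1)*(v - 1)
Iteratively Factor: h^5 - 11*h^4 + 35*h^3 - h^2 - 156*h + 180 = (h - 3)*(h^4 - 8*h^3 + 11*h^2 + 32*h - 60) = (h - 5)*(h - 3)*(h^3 - 3*h^2 - 4*h + 12) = (h - 5)*(h - 3)*(h + 2)*(h^2 - 5*h + 6) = (h - 5)*(h - 3)*(h - 2)*(h + 2)*(h - 3)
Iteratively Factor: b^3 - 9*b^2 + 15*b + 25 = (b - 5)*(b^2 - 4*b - 5) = (b - 5)*(b + 1)*(b - 5)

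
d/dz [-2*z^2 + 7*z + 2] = 7 - 4*z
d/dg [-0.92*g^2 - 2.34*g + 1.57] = -1.84*g - 2.34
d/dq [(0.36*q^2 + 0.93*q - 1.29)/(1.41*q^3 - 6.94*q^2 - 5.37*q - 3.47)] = (-0.5076*q^4 - 2.6226*q^3 + 9.9777*q^2 - 20.4036*q - 10.1544)/(1.9881*q^6 - 19.5708*q^5 + 33.0202*q^4 + 64.7502*q^3 + 77.0005*q^2 + 37.2678*q + 12.0409)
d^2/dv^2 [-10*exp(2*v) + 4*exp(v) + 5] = (4 - 40*exp(v))*exp(v)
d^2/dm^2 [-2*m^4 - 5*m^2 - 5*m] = -24*m^2 - 10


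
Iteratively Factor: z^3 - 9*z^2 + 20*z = (z - 5)*(z^2 - 4*z) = (z - 5)*(z - 4)*(z)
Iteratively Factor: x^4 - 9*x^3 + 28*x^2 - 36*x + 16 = (x - 2)*(x^3 - 7*x^2 + 14*x - 8) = (x - 2)*(x - 1)*(x^2 - 6*x + 8) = (x - 2)^2*(x - 1)*(x - 4)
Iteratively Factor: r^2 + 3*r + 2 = (r + 2)*(r + 1)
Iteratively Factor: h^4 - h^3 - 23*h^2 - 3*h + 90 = (h - 5)*(h^3 + 4*h^2 - 3*h - 18) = (h - 5)*(h + 3)*(h^2 + h - 6) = (h - 5)*(h + 3)^2*(h - 2)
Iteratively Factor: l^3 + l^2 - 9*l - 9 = (l - 3)*(l^2 + 4*l + 3) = (l - 3)*(l + 1)*(l + 3)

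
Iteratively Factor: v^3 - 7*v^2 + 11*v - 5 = (v - 1)*(v^2 - 6*v + 5) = (v - 5)*(v - 1)*(v - 1)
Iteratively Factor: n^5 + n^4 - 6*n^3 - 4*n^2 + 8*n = (n + 2)*(n^4 - n^3 - 4*n^2 + 4*n) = (n - 1)*(n + 2)*(n^3 - 4*n) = (n - 1)*(n + 2)^2*(n^2 - 2*n) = (n - 2)*(n - 1)*(n + 2)^2*(n)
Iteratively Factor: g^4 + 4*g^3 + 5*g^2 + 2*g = (g + 1)*(g^3 + 3*g^2 + 2*g) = (g + 1)*(g + 2)*(g^2 + g) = g*(g + 1)*(g + 2)*(g + 1)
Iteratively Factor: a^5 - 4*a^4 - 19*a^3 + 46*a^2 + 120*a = (a - 4)*(a^4 - 19*a^2 - 30*a) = (a - 5)*(a - 4)*(a^3 + 5*a^2 + 6*a) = a*(a - 5)*(a - 4)*(a^2 + 5*a + 6) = a*(a - 5)*(a - 4)*(a + 3)*(a + 2)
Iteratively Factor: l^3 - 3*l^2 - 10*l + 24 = (l - 4)*(l^2 + l - 6) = (l - 4)*(l - 2)*(l + 3)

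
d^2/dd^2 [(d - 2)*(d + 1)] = 2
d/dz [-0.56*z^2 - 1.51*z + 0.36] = -1.12*z - 1.51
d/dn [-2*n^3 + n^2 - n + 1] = -6*n^2 + 2*n - 1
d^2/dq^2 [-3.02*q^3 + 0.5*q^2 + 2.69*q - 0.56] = 1.0 - 18.12*q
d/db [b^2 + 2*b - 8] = 2*b + 2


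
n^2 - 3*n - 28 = (n - 7)*(n + 4)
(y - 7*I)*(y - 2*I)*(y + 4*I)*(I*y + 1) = I*y^4 + 6*y^3 + 17*I*y^2 + 78*y - 56*I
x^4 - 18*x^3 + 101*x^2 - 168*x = x*(x - 8)*(x - 7)*(x - 3)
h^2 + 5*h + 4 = (h + 1)*(h + 4)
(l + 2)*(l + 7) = l^2 + 9*l + 14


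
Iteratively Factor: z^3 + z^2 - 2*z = (z + 2)*(z^2 - z) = z*(z + 2)*(z - 1)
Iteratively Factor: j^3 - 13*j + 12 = (j + 4)*(j^2 - 4*j + 3) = (j - 1)*(j + 4)*(j - 3)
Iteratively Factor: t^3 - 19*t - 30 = (t + 3)*(t^2 - 3*t - 10) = (t - 5)*(t + 3)*(t + 2)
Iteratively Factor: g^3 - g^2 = (g - 1)*(g^2) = g*(g - 1)*(g)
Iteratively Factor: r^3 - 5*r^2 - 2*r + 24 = (r - 3)*(r^2 - 2*r - 8) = (r - 4)*(r - 3)*(r + 2)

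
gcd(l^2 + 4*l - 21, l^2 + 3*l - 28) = l + 7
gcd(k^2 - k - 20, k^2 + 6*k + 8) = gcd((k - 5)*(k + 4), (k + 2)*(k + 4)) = k + 4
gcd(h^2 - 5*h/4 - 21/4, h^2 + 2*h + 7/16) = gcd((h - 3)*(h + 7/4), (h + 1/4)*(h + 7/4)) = h + 7/4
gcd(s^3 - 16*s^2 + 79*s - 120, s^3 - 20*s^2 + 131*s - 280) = s^2 - 13*s + 40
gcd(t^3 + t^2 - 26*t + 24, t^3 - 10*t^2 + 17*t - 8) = t - 1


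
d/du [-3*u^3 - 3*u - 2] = -9*u^2 - 3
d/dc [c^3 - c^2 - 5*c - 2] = 3*c^2 - 2*c - 5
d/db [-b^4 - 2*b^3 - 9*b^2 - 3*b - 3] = -4*b^3 - 6*b^2 - 18*b - 3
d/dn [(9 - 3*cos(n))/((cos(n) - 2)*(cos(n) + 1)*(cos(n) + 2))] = 6*(-cos(n)^3 + 4*cos(n)^2 + 3*cos(n) - 8)*sin(n)/((cos(n) - 2)^2*(cos(n) + 1)^2*(cos(n) + 2)^2)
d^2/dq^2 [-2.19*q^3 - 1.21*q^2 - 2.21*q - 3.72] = -13.14*q - 2.42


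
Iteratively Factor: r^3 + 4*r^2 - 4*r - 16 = (r - 2)*(r^2 + 6*r + 8) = (r - 2)*(r + 2)*(r + 4)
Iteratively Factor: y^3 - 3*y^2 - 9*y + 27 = (y + 3)*(y^2 - 6*y + 9) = (y - 3)*(y + 3)*(y - 3)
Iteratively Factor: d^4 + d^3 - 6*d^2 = (d + 3)*(d^3 - 2*d^2) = d*(d + 3)*(d^2 - 2*d) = d*(d - 2)*(d + 3)*(d)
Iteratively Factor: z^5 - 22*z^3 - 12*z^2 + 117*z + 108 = (z - 4)*(z^4 + 4*z^3 - 6*z^2 - 36*z - 27) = (z - 4)*(z + 3)*(z^3 + z^2 - 9*z - 9) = (z - 4)*(z + 3)^2*(z^2 - 2*z - 3) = (z - 4)*(z + 1)*(z + 3)^2*(z - 3)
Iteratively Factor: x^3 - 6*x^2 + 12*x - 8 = (x - 2)*(x^2 - 4*x + 4) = (x - 2)^2*(x - 2)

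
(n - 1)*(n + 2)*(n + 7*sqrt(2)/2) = n^3 + n^2 + 7*sqrt(2)*n^2/2 - 2*n + 7*sqrt(2)*n/2 - 7*sqrt(2)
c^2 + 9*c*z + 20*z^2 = (c + 4*z)*(c + 5*z)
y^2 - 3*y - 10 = (y - 5)*(y + 2)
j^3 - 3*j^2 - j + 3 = (j - 3)*(j - 1)*(j + 1)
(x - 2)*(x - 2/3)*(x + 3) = x^3 + x^2/3 - 20*x/3 + 4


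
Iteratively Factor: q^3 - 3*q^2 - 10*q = (q + 2)*(q^2 - 5*q) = q*(q + 2)*(q - 5)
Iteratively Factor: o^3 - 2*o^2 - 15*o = (o - 5)*(o^2 + 3*o) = o*(o - 5)*(o + 3)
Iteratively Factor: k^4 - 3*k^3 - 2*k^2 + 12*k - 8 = (k + 2)*(k^3 - 5*k^2 + 8*k - 4) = (k - 2)*(k + 2)*(k^2 - 3*k + 2) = (k - 2)^2*(k + 2)*(k - 1)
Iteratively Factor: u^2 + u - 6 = (u - 2)*(u + 3)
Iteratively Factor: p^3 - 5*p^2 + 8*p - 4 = (p - 2)*(p^2 - 3*p + 2) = (p - 2)*(p - 1)*(p - 2)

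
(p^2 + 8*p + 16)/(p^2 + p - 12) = (p + 4)/(p - 3)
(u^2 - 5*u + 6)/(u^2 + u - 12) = (u - 2)/(u + 4)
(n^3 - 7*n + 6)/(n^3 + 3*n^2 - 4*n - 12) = (n - 1)/(n + 2)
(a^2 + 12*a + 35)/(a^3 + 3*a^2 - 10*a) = (a + 7)/(a*(a - 2))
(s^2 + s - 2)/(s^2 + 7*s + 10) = (s - 1)/(s + 5)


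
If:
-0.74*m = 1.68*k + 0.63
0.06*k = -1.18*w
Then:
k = -19.6666666666667*w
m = 44.6486486486486*w - 0.851351351351351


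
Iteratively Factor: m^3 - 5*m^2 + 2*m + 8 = (m - 2)*(m^2 - 3*m - 4) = (m - 4)*(m - 2)*(m + 1)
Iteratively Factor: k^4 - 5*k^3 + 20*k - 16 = (k - 2)*(k^3 - 3*k^2 - 6*k + 8) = (k - 2)*(k - 1)*(k^2 - 2*k - 8) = (k - 4)*(k - 2)*(k - 1)*(k + 2)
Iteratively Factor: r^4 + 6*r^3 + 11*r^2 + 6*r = (r + 1)*(r^3 + 5*r^2 + 6*r) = r*(r + 1)*(r^2 + 5*r + 6) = r*(r + 1)*(r + 2)*(r + 3)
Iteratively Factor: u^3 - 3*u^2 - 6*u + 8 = (u - 1)*(u^2 - 2*u - 8) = (u - 4)*(u - 1)*(u + 2)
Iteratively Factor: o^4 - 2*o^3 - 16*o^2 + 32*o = (o - 2)*(o^3 - 16*o) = o*(o - 2)*(o^2 - 16) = o*(o - 4)*(o - 2)*(o + 4)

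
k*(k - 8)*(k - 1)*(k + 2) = k^4 - 7*k^3 - 10*k^2 + 16*k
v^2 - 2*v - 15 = (v - 5)*(v + 3)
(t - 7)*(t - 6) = t^2 - 13*t + 42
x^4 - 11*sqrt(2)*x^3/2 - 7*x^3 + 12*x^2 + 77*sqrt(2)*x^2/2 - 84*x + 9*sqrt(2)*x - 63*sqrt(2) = (x - 7)*(x - 3*sqrt(2))^2*(x + sqrt(2)/2)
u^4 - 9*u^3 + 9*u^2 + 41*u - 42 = (u - 7)*(u - 3)*(u - 1)*(u + 2)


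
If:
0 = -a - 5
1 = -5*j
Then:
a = -5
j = -1/5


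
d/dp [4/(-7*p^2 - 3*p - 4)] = 4*(14*p + 3)/(7*p^2 + 3*p + 4)^2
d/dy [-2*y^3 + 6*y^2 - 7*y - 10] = -6*y^2 + 12*y - 7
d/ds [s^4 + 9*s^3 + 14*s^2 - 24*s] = 4*s^3 + 27*s^2 + 28*s - 24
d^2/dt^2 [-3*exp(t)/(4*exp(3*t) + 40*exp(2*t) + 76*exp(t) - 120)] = 3*(-2*(3*exp(2*t) + 20*exp(t) + 19)^2*exp(2*t) + (15*exp(2*t) + 80*exp(t) + 57)*(exp(3*t) + 10*exp(2*t) + 19*exp(t) - 30)*exp(t) - (exp(3*t) + 10*exp(2*t) + 19*exp(t) - 30)^2)*exp(t)/(4*(exp(3*t) + 10*exp(2*t) + 19*exp(t) - 30)^3)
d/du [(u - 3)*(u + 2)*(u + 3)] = 3*u^2 + 4*u - 9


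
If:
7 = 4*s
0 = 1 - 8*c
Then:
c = 1/8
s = 7/4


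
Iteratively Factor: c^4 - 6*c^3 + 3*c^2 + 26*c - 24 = (c - 1)*(c^3 - 5*c^2 - 2*c + 24) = (c - 1)*(c + 2)*(c^2 - 7*c + 12) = (c - 3)*(c - 1)*(c + 2)*(c - 4)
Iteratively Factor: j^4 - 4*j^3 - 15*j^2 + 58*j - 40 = (j - 1)*(j^3 - 3*j^2 - 18*j + 40) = (j - 1)*(j + 4)*(j^2 - 7*j + 10) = (j - 5)*(j - 1)*(j + 4)*(j - 2)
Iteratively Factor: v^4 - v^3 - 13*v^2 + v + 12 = (v + 1)*(v^3 - 2*v^2 - 11*v + 12) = (v - 1)*(v + 1)*(v^2 - v - 12) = (v - 4)*(v - 1)*(v + 1)*(v + 3)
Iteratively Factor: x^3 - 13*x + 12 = (x - 1)*(x^2 + x - 12) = (x - 3)*(x - 1)*(x + 4)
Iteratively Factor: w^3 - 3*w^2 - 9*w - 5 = (w - 5)*(w^2 + 2*w + 1) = (w - 5)*(w + 1)*(w + 1)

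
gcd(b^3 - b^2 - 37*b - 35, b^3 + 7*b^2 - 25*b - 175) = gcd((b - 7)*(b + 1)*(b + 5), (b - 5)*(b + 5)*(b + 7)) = b + 5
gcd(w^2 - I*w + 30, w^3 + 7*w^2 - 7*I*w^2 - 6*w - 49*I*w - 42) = w - 6*I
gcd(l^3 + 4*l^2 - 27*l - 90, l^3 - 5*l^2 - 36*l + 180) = l^2 + l - 30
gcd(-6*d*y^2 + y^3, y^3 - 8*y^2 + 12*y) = y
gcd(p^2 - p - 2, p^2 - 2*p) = p - 2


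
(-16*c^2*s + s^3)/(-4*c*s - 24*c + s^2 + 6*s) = s*(4*c + s)/(s + 6)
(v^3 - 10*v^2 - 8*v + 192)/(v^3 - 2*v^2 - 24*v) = (v - 8)/v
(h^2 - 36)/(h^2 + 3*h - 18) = (h - 6)/(h - 3)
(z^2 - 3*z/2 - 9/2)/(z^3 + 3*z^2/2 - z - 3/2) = (z - 3)/(z^2 - 1)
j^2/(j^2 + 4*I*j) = j/(j + 4*I)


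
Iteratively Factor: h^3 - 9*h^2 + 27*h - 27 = (h - 3)*(h^2 - 6*h + 9) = (h - 3)^2*(h - 3)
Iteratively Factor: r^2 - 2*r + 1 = (r - 1)*(r - 1)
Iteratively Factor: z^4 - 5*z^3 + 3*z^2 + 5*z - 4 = (z - 1)*(z^3 - 4*z^2 - z + 4) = (z - 1)^2*(z^2 - 3*z - 4) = (z - 1)^2*(z + 1)*(z - 4)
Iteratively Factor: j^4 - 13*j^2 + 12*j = (j + 4)*(j^3 - 4*j^2 + 3*j) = (j - 3)*(j + 4)*(j^2 - j) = (j - 3)*(j - 1)*(j + 4)*(j)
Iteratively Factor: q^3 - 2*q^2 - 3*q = (q)*(q^2 - 2*q - 3) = q*(q - 3)*(q + 1)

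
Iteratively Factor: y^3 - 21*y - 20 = (y + 1)*(y^2 - y - 20) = (y + 1)*(y + 4)*(y - 5)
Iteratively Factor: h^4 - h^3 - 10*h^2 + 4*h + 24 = (h + 2)*(h^3 - 3*h^2 - 4*h + 12) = (h - 3)*(h + 2)*(h^2 - 4) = (h - 3)*(h + 2)^2*(h - 2)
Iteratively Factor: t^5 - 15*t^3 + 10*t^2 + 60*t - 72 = (t - 2)*(t^4 + 2*t^3 - 11*t^2 - 12*t + 36) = (t - 2)^2*(t^3 + 4*t^2 - 3*t - 18) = (t - 2)^2*(t + 3)*(t^2 + t - 6) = (t - 2)^2*(t + 3)^2*(t - 2)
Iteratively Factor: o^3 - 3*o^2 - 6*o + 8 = (o - 4)*(o^2 + o - 2) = (o - 4)*(o - 1)*(o + 2)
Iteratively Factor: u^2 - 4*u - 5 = (u - 5)*(u + 1)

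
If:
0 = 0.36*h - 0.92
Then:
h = 2.56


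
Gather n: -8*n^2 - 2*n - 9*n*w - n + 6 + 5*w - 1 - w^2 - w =-8*n^2 + n*(-9*w - 3) - w^2 + 4*w + 5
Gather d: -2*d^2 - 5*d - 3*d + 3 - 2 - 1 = -2*d^2 - 8*d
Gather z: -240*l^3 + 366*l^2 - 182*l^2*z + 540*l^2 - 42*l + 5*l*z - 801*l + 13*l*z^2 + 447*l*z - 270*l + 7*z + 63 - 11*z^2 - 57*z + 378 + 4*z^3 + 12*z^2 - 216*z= -240*l^3 + 906*l^2 - 1113*l + 4*z^3 + z^2*(13*l + 1) + z*(-182*l^2 + 452*l - 266) + 441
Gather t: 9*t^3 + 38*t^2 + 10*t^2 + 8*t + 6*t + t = 9*t^3 + 48*t^2 + 15*t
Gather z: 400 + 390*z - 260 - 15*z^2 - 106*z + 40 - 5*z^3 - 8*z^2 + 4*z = -5*z^3 - 23*z^2 + 288*z + 180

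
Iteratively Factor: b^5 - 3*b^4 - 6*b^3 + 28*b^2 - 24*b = (b - 2)*(b^4 - b^3 - 8*b^2 + 12*b) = (b - 2)*(b + 3)*(b^3 - 4*b^2 + 4*b) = (b - 2)^2*(b + 3)*(b^2 - 2*b) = b*(b - 2)^2*(b + 3)*(b - 2)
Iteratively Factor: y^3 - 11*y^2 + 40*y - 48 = (y - 4)*(y^2 - 7*y + 12) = (y - 4)^2*(y - 3)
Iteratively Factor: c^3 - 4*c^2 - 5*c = (c + 1)*(c^2 - 5*c) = (c - 5)*(c + 1)*(c)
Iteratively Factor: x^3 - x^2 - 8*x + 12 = (x - 2)*(x^2 + x - 6) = (x - 2)*(x + 3)*(x - 2)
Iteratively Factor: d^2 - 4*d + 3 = (d - 3)*(d - 1)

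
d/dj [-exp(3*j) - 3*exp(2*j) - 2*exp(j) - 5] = (-3*exp(2*j) - 6*exp(j) - 2)*exp(j)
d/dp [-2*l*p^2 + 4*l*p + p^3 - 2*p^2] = -4*l*p + 4*l + 3*p^2 - 4*p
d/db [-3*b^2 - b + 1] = -6*b - 1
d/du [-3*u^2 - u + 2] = -6*u - 1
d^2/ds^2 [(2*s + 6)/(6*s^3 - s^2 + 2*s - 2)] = 4*(4*(s + 3)*(9*s^2 - s + 1)^2 + (-18*s^2 + 2*s - (s + 3)*(18*s - 1) - 2)*(6*s^3 - s^2 + 2*s - 2))/(6*s^3 - s^2 + 2*s - 2)^3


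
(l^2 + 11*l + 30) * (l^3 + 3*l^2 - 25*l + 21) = l^5 + 14*l^4 + 38*l^3 - 164*l^2 - 519*l + 630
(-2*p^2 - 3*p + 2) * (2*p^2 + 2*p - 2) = -4*p^4 - 10*p^3 + 2*p^2 + 10*p - 4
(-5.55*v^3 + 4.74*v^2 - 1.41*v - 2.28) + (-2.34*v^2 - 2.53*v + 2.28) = -5.55*v^3 + 2.4*v^2 - 3.94*v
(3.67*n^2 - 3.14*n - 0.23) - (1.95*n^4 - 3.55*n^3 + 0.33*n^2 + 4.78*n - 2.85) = -1.95*n^4 + 3.55*n^3 + 3.34*n^2 - 7.92*n + 2.62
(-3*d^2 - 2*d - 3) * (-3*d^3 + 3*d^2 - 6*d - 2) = 9*d^5 - 3*d^4 + 21*d^3 + 9*d^2 + 22*d + 6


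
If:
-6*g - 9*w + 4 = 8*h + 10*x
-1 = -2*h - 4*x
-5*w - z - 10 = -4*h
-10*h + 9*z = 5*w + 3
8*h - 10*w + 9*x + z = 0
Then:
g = -1244/15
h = 403/6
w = 496/15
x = -100/3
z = 280/3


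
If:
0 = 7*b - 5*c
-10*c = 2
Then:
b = -1/7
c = -1/5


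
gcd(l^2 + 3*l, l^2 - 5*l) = l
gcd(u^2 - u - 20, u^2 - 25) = u - 5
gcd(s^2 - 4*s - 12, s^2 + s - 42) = s - 6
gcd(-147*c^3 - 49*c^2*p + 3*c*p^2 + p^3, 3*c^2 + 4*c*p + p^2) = 3*c + p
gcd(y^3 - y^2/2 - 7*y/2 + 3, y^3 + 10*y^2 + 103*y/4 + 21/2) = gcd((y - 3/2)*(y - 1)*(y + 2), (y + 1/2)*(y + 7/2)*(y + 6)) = 1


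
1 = 1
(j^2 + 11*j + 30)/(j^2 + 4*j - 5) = (j + 6)/(j - 1)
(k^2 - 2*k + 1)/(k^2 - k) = (k - 1)/k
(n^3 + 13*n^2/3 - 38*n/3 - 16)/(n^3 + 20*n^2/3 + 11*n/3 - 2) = (3*n - 8)/(3*n - 1)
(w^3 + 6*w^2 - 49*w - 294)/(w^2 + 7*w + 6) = (w^2 - 49)/(w + 1)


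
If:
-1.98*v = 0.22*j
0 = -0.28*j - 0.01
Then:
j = -0.04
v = 0.00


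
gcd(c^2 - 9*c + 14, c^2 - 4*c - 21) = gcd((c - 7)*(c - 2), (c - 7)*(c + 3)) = c - 7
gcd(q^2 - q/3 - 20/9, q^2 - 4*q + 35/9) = q - 5/3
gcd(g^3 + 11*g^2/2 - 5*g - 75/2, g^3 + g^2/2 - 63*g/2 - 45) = g + 5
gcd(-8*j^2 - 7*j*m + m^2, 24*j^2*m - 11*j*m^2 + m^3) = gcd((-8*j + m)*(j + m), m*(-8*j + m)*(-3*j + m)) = 8*j - m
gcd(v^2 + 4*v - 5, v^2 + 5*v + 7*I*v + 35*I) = v + 5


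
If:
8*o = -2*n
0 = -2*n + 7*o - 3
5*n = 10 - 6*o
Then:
No Solution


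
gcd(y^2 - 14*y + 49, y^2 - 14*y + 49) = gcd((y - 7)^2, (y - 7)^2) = y^2 - 14*y + 49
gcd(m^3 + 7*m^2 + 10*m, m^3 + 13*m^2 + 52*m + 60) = m^2 + 7*m + 10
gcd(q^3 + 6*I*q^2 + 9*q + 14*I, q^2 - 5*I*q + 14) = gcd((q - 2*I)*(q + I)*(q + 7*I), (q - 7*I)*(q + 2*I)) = 1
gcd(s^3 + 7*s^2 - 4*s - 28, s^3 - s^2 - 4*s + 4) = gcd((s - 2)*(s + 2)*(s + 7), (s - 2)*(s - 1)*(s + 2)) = s^2 - 4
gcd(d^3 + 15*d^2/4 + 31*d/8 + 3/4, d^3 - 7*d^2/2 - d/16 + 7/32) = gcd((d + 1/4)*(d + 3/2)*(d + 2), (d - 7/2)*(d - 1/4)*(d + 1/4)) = d + 1/4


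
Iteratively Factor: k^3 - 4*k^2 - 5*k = (k)*(k^2 - 4*k - 5) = k*(k - 5)*(k + 1)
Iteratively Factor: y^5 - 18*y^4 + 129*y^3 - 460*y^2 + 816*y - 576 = (y - 3)*(y^4 - 15*y^3 + 84*y^2 - 208*y + 192) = (y - 4)*(y - 3)*(y^3 - 11*y^2 + 40*y - 48) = (y - 4)^2*(y - 3)*(y^2 - 7*y + 12) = (y - 4)^3*(y - 3)*(y - 3)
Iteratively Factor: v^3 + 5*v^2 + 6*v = (v + 2)*(v^2 + 3*v) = (v + 2)*(v + 3)*(v)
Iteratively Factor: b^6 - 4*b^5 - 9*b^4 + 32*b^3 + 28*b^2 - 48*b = (b + 2)*(b^5 - 6*b^4 + 3*b^3 + 26*b^2 - 24*b) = (b - 3)*(b + 2)*(b^4 - 3*b^3 - 6*b^2 + 8*b) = (b - 3)*(b - 1)*(b + 2)*(b^3 - 2*b^2 - 8*b) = (b - 4)*(b - 3)*(b - 1)*(b + 2)*(b^2 + 2*b) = (b - 4)*(b - 3)*(b - 1)*(b + 2)^2*(b)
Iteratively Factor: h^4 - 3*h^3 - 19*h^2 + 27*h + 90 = (h + 2)*(h^3 - 5*h^2 - 9*h + 45) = (h + 2)*(h + 3)*(h^2 - 8*h + 15) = (h - 3)*(h + 2)*(h + 3)*(h - 5)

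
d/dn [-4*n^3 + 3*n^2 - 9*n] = -12*n^2 + 6*n - 9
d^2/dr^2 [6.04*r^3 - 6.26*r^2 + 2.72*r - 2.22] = 36.24*r - 12.52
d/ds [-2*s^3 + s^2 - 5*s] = -6*s^2 + 2*s - 5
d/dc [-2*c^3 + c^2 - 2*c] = -6*c^2 + 2*c - 2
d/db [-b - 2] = -1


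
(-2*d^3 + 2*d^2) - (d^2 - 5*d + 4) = -2*d^3 + d^2 + 5*d - 4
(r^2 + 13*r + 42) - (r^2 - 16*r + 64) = 29*r - 22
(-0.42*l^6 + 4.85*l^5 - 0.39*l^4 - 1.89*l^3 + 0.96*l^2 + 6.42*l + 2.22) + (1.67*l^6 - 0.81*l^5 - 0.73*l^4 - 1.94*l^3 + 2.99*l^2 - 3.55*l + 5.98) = 1.25*l^6 + 4.04*l^5 - 1.12*l^4 - 3.83*l^3 + 3.95*l^2 + 2.87*l + 8.2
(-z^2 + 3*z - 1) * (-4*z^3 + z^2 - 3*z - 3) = 4*z^5 - 13*z^4 + 10*z^3 - 7*z^2 - 6*z + 3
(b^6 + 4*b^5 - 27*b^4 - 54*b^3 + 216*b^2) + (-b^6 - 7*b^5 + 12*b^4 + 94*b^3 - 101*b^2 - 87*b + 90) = -3*b^5 - 15*b^4 + 40*b^3 + 115*b^2 - 87*b + 90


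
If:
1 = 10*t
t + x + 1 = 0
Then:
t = 1/10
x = -11/10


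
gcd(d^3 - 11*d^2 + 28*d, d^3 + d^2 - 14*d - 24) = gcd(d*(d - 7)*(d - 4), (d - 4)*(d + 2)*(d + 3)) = d - 4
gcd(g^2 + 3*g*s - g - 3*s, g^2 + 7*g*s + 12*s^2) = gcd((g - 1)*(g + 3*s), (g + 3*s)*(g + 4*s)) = g + 3*s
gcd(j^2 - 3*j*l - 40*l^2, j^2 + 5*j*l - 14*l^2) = 1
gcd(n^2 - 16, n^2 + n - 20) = n - 4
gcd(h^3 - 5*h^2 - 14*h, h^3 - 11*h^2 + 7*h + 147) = h - 7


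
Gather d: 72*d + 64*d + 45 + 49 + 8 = 136*d + 102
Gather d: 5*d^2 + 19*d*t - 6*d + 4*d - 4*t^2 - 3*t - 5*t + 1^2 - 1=5*d^2 + d*(19*t - 2) - 4*t^2 - 8*t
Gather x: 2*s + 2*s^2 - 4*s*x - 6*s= 2*s^2 - 4*s*x - 4*s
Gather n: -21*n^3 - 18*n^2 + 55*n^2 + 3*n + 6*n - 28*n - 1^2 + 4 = -21*n^3 + 37*n^2 - 19*n + 3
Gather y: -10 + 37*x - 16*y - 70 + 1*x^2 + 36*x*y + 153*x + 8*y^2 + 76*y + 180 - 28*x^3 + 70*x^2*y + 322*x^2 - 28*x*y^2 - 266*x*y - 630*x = -28*x^3 + 323*x^2 - 440*x + y^2*(8 - 28*x) + y*(70*x^2 - 230*x + 60) + 100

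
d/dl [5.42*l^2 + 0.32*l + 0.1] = 10.84*l + 0.32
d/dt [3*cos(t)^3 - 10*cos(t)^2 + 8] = (20 - 9*cos(t))*sin(t)*cos(t)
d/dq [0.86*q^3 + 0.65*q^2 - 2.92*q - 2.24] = 2.58*q^2 + 1.3*q - 2.92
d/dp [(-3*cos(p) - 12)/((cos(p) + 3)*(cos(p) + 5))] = 3*(sin(p)^2 - 8*cos(p) - 18)*sin(p)/((cos(p) + 3)^2*(cos(p) + 5)^2)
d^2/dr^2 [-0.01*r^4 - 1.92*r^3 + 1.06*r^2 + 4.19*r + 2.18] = -0.12*r^2 - 11.52*r + 2.12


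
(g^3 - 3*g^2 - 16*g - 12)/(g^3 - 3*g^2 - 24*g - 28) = (g^2 - 5*g - 6)/(g^2 - 5*g - 14)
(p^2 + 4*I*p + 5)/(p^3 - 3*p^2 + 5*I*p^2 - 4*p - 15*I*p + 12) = (p^2 + 4*I*p + 5)/(p^3 + p^2*(-3 + 5*I) - p*(4 + 15*I) + 12)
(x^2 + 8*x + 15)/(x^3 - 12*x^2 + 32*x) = (x^2 + 8*x + 15)/(x*(x^2 - 12*x + 32))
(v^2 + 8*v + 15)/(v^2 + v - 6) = (v + 5)/(v - 2)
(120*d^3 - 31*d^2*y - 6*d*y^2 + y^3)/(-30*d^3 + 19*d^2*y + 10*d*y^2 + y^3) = (24*d^2 - 11*d*y + y^2)/(-6*d^2 + 5*d*y + y^2)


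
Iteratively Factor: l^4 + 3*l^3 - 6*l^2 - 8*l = (l)*(l^3 + 3*l^2 - 6*l - 8) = l*(l - 2)*(l^2 + 5*l + 4) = l*(l - 2)*(l + 4)*(l + 1)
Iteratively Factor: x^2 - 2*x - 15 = (x + 3)*(x - 5)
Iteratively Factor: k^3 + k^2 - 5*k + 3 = (k - 1)*(k^2 + 2*k - 3) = (k - 1)*(k + 3)*(k - 1)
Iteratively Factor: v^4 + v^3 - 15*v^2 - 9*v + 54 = (v + 3)*(v^3 - 2*v^2 - 9*v + 18) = (v - 3)*(v + 3)*(v^2 + v - 6) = (v - 3)*(v + 3)^2*(v - 2)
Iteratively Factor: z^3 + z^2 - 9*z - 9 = (z + 3)*(z^2 - 2*z - 3) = (z - 3)*(z + 3)*(z + 1)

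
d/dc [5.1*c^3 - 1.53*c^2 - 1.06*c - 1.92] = 15.3*c^2 - 3.06*c - 1.06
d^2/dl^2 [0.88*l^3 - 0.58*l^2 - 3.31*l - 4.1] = 5.28*l - 1.16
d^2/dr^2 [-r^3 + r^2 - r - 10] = 2 - 6*r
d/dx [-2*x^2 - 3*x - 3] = -4*x - 3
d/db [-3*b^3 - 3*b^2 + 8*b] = -9*b^2 - 6*b + 8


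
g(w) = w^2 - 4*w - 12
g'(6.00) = 8.00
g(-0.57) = -9.40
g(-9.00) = 105.00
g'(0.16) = -3.68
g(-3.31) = 12.20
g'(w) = 2*w - 4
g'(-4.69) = -13.38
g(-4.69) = 28.76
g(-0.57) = -9.40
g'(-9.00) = -22.00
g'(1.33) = -1.34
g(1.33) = -15.55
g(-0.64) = -9.03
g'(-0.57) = -5.14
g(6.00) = 0.00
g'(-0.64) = -5.28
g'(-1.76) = -7.52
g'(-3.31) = -10.62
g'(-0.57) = -5.14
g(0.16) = -12.61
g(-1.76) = -1.86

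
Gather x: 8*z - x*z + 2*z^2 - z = -x*z + 2*z^2 + 7*z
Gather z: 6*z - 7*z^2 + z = -7*z^2 + 7*z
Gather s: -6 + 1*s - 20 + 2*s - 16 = 3*s - 42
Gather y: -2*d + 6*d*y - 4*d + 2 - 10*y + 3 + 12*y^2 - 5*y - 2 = -6*d + 12*y^2 + y*(6*d - 15) + 3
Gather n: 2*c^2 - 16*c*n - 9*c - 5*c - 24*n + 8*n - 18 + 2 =2*c^2 - 14*c + n*(-16*c - 16) - 16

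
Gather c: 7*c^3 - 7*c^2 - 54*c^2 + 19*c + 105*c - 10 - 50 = 7*c^3 - 61*c^2 + 124*c - 60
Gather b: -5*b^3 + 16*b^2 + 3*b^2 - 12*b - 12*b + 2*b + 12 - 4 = -5*b^3 + 19*b^2 - 22*b + 8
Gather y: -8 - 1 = -9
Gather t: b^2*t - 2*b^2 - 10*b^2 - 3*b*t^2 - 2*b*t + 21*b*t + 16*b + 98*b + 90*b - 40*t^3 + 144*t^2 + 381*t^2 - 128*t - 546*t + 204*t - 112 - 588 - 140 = -12*b^2 + 204*b - 40*t^3 + t^2*(525 - 3*b) + t*(b^2 + 19*b - 470) - 840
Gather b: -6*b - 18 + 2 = -6*b - 16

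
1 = 1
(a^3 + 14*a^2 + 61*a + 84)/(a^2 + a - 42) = (a^2 + 7*a + 12)/(a - 6)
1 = 1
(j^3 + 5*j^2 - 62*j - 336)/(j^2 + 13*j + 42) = j - 8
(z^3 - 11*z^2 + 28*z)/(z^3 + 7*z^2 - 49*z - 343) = z*(z - 4)/(z^2 + 14*z + 49)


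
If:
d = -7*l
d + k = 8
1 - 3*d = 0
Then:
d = 1/3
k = 23/3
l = -1/21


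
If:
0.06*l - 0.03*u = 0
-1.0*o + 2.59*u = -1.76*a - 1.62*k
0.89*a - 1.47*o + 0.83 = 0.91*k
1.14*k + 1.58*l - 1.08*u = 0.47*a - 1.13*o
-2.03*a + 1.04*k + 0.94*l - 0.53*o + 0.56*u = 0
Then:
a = -0.15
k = -0.75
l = 0.47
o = 0.94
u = 0.94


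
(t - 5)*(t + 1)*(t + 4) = t^3 - 21*t - 20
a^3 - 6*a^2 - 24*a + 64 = (a - 8)*(a - 2)*(a + 4)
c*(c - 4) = c^2 - 4*c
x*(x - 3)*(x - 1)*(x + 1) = x^4 - 3*x^3 - x^2 + 3*x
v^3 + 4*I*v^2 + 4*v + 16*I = (v - 2*I)*(v + 2*I)*(v + 4*I)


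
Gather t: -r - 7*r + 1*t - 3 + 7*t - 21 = -8*r + 8*t - 24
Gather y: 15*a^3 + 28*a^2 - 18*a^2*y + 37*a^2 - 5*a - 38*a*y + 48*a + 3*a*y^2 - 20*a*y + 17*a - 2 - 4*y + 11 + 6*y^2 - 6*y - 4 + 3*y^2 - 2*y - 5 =15*a^3 + 65*a^2 + 60*a + y^2*(3*a + 9) + y*(-18*a^2 - 58*a - 12)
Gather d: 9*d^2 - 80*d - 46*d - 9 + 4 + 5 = 9*d^2 - 126*d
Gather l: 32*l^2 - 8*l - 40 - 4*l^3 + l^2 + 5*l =-4*l^3 + 33*l^2 - 3*l - 40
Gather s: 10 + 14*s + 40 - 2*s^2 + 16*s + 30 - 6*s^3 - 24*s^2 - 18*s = -6*s^3 - 26*s^2 + 12*s + 80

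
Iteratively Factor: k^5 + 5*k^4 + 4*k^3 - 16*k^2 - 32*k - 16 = (k + 1)*(k^4 + 4*k^3 - 16*k - 16) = (k + 1)*(k + 2)*(k^3 + 2*k^2 - 4*k - 8) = (k - 2)*(k + 1)*(k + 2)*(k^2 + 4*k + 4) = (k - 2)*(k + 1)*(k + 2)^2*(k + 2)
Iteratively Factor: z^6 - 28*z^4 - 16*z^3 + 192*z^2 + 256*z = (z - 4)*(z^5 + 4*z^4 - 12*z^3 - 64*z^2 - 64*z) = (z - 4)^2*(z^4 + 8*z^3 + 20*z^2 + 16*z) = z*(z - 4)^2*(z^3 + 8*z^2 + 20*z + 16) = z*(z - 4)^2*(z + 2)*(z^2 + 6*z + 8) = z*(z - 4)^2*(z + 2)*(z + 4)*(z + 2)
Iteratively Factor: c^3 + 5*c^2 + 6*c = (c + 2)*(c^2 + 3*c) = (c + 2)*(c + 3)*(c)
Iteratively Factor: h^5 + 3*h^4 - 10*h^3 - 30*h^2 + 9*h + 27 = (h - 3)*(h^4 + 6*h^3 + 8*h^2 - 6*h - 9) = (h - 3)*(h + 3)*(h^3 + 3*h^2 - h - 3) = (h - 3)*(h + 3)^2*(h^2 - 1) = (h - 3)*(h - 1)*(h + 3)^2*(h + 1)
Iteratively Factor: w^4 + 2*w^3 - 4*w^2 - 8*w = (w)*(w^3 + 2*w^2 - 4*w - 8) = w*(w + 2)*(w^2 - 4) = w*(w - 2)*(w + 2)*(w + 2)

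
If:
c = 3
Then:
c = 3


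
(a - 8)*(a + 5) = a^2 - 3*a - 40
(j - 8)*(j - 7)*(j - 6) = j^3 - 21*j^2 + 146*j - 336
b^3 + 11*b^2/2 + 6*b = b*(b + 3/2)*(b + 4)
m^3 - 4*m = m*(m - 2)*(m + 2)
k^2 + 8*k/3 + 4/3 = (k + 2/3)*(k + 2)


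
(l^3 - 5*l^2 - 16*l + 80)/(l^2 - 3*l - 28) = (l^2 - 9*l + 20)/(l - 7)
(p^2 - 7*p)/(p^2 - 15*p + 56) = p/(p - 8)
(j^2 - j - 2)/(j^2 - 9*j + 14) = (j + 1)/(j - 7)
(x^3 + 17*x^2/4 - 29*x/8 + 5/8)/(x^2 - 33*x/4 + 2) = (2*x^2 + 9*x - 5)/(2*(x - 8))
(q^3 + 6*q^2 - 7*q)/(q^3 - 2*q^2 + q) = (q + 7)/(q - 1)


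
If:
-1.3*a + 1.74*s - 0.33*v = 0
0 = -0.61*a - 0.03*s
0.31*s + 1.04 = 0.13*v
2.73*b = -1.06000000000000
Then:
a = -0.13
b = -0.39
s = 2.60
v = 14.19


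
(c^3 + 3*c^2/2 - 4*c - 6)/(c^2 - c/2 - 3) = c + 2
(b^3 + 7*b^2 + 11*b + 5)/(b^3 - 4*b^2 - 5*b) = (b^2 + 6*b + 5)/(b*(b - 5))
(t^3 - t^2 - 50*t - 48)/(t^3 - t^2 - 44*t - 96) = (t^2 + 7*t + 6)/(t^2 + 7*t + 12)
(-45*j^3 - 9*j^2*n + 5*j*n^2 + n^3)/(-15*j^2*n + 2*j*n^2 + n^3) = (3*j + n)/n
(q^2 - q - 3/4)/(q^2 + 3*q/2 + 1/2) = (q - 3/2)/(q + 1)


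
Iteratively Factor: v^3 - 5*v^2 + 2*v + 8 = (v + 1)*(v^2 - 6*v + 8) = (v - 4)*(v + 1)*(v - 2)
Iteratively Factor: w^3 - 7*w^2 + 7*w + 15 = (w - 5)*(w^2 - 2*w - 3) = (w - 5)*(w - 3)*(w + 1)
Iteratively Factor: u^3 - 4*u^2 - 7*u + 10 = (u + 2)*(u^2 - 6*u + 5) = (u - 1)*(u + 2)*(u - 5)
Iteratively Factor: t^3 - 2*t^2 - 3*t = (t + 1)*(t^2 - 3*t) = t*(t + 1)*(t - 3)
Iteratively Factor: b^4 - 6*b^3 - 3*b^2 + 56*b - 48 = (b + 3)*(b^3 - 9*b^2 + 24*b - 16) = (b - 4)*(b + 3)*(b^2 - 5*b + 4) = (b - 4)*(b - 1)*(b + 3)*(b - 4)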